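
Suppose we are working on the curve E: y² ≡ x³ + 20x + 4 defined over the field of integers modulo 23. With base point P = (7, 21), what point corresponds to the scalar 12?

(17, 17)

Double-and-add on 12 = (1100)₂. Start with P = (7, 21) for the leading 1-bit.
double: tangent at (7, 21): λ = (3·7² + 20)/(2·21) ≡ 6/19. 19⁻¹ ≡ 17 (mod 23) since 19·17 = 323 ≡ 1, so λ ≡ 6·17 ≡ 10.
  x = λ² - 7 - 7 = 100 - 14 ≡ 17; y = λ·(7 - 17) - 21 ≡ 17. → (17, 17)
add P: (17, 17) + (7, 21). λ = (21 - 17)/(7 - 17) ≡ 4/13 mod 23. 13⁻¹ ≡ 16 (mod 23) since 13·16 = 208 ≡ 1, so λ ≡ 18.
  x = λ² - 17 - 7 = 324 - 24 ≡ 1; y = λ·(17 - 1) - 17 ≡ 18. → (1, 18)
double: tangent at (1, 18): λ = (3·1² + 20)/(2·18) ≡ 0/13. 13⁻¹ ≡ 16 (mod 23), so λ ≡ 0·16 ≡ 0.
  x = λ² - 1 - 1 = 0 - 2 ≡ 21; y = λ·(1 - 21) - 18 ≡ 5. → (21, 5)
double: tangent at (21, 5): λ = (3·21² + 20)/(2·5) ≡ 9/10. 10⁻¹ ≡ 7 (mod 23), so λ ≡ 9·7 ≡ 17.
  x = λ² - 21 - 21 = 289 - 42 ≡ 17; y = λ·(21 - 17) - 5 ≡ 17. → (17, 17)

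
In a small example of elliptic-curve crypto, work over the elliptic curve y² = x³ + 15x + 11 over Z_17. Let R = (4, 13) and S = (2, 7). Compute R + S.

(4, 13) + (2, 7). λ = (7 - 13)/(2 - 4) ≡ 11/15 mod 17. 15⁻¹ ≡ 8 (mod 17), so λ ≡ 3.
  x = λ² - 4 - 2 = 9 - 6 ≡ 3; y = λ·(4 - 3) - 13 ≡ 7. → (3, 7)

(3, 7)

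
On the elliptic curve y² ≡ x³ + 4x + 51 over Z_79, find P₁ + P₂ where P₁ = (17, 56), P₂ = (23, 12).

(5, 14)

(17, 56) + (23, 12). λ = (12 - 56)/(23 - 17) ≡ 35/6 mod 79. 6⁻¹ ≡ 66 (mod 79), so λ ≡ 19.
  x = λ² - 17 - 23 = 361 - 40 ≡ 5; y = λ·(17 - 5) - 56 ≡ 14. → (5, 14)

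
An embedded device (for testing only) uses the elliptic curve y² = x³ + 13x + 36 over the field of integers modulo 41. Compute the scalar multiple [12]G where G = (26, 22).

Repeated addition: build up to 12G.
2G: tangent at (26, 22): λ = (3·26² + 13)/(2·22) ≡ 32/3. 3⁻¹ ≡ 14 (mod 41) since 3·14 = 42 ≡ 1, so λ ≡ 32·14 ≡ 38.
  x = λ² - 26 - 26 = 1444 - 52 ≡ 39; y = λ·(26 - 39) - 22 ≡ 17. → (39, 17)
3G: (39, 17) + (26, 22). λ = (22 - 17)/(26 - 39) ≡ 5/28 mod 41. 28⁻¹ ≡ 22 (mod 41), so λ ≡ 28.
  x = λ² - 39 - 26 = 784 - 65 ≡ 22; y = λ·(39 - 22) - 17 ≡ 8. → (22, 8)
4G: (22, 8) + (26, 22). λ = (22 - 8)/(26 - 22) ≡ 14/4 mod 41. 4⁻¹ ≡ 31 (mod 41), so λ ≡ 24.
  x = λ² - 22 - 26 = 576 - 48 ≡ 36; y = λ·(22 - 36) - 8 ≡ 25. → (36, 25)
5G: (36, 25) + (26, 22). λ = (22 - 25)/(26 - 36) ≡ 38/31 mod 41. 31⁻¹ ≡ 4 (mod 41) since 31·4 = 124 ≡ 1, so λ ≡ 29.
  x = λ² - 36 - 26 = 841 - 62 ≡ 0; y = λ·(36 - 0) - 25 ≡ 35. → (0, 35)
6G: (0, 35) + (26, 22). λ = (22 - 35)/(26 - 0) ≡ 28/26 mod 41. 26⁻¹ ≡ 30 (mod 41) since 26·30 = 780 ≡ 1, so λ ≡ 20.
  x = λ² - 0 - 26 = 400 - 26 ≡ 5; y = λ·(0 - 5) - 35 ≡ 29. → (5, 29)
7G: (5, 29) + (26, 22). λ = (22 - 29)/(26 - 5) ≡ 34/21 mod 41. 21⁻¹ ≡ 2 (mod 41), so λ ≡ 27.
  x = λ² - 5 - 26 = 729 - 31 ≡ 1; y = λ·(5 - 1) - 29 ≡ 38. → (1, 38)
8G: (1, 38) + (26, 22). λ = (22 - 38)/(26 - 1) ≡ 25/25 mod 41. 25⁻¹ ≡ 23 (mod 41) since 25·23 = 575 ≡ 1, so λ ≡ 1.
  x = λ² - 1 - 26 = 1 - 27 ≡ 15; y = λ·(1 - 15) - 38 ≡ 30. → (15, 30)
9G: (15, 30) + (26, 22). λ = (22 - 30)/(26 - 15) ≡ 33/11 mod 41. 11⁻¹ ≡ 15 (mod 41), so λ ≡ 3.
  x = λ² - 15 - 26 = 9 - 41 ≡ 9; y = λ·(15 - 9) - 30 ≡ 29. → (9, 29)
10G: (9, 29) + (26, 22). λ = (22 - 29)/(26 - 9) ≡ 34/17 mod 41. 17⁻¹ ≡ 29 (mod 41), so λ ≡ 2.
  x = λ² - 9 - 26 = 4 - 35 ≡ 10; y = λ·(9 - 10) - 29 ≡ 10. → (10, 10)
11G: (10, 10) + (26, 22). λ = (22 - 10)/(26 - 10) ≡ 12/16 mod 41. 16⁻¹ ≡ 18 (mod 41), so λ ≡ 11.
  x = λ² - 10 - 26 = 121 - 36 ≡ 3; y = λ·(10 - 3) - 10 ≡ 26. → (3, 26)
12G: (3, 26) + (26, 22). λ = (22 - 26)/(26 - 3) ≡ 37/23 mod 41. 23⁻¹ ≡ 25 (mod 41) since 23·25 = 575 ≡ 1, so λ ≡ 23.
  x = λ² - 3 - 26 = 529 - 29 ≡ 8; y = λ·(3 - 8) - 26 ≡ 23. → (8, 23)

(8, 23)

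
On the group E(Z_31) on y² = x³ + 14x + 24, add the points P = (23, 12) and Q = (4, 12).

(23, 12) + (4, 12). λ = (12 - 12)/(4 - 23) ≡ 0/12 mod 31. 12⁻¹ ≡ 13 (mod 31), so λ ≡ 0.
  x = λ² - 23 - 4 = 0 - 27 ≡ 4; y = λ·(23 - 4) - 12 ≡ 19. → (4, 19)

(4, 19)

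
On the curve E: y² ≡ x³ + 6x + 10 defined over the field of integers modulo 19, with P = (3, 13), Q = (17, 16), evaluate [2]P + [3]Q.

(12, 9)

First 2P:
Repeated addition: build up to 2P.
2P: tangent at (3, 13): λ = (3·3² + 6)/(2·13) ≡ 14/7. 7⁻¹ ≡ 11 (mod 19), so λ ≡ 14·11 ≡ 2.
  x = λ² - 3 - 3 = 4 - 6 ≡ 17; y = λ·(3 - 17) - 13 ≡ 16. → (17, 16)
2P = (17, 16).
Next 3Q:
Repeated addition: build up to 3Q.
2Q: tangent at (17, 16): λ = (3·17² + 6)/(2·16) ≡ 18/13. 13⁻¹ ≡ 3 (mod 19), so λ ≡ 18·3 ≡ 16.
  x = λ² - 17 - 17 = 256 - 34 ≡ 13; y = λ·(17 - 13) - 16 ≡ 10. → (13, 10)
3Q: (13, 10) + (17, 16). λ = (16 - 10)/(17 - 13) ≡ 6/4 mod 19. 4⁻¹ ≡ 5 (mod 19), so λ ≡ 11.
  x = λ² - 13 - 17 = 121 - 30 ≡ 15; y = λ·(13 - 15) - 10 ≡ 6. → (15, 6)
3Q = (15, 6).
Finally 2P + 3Q:
(17, 16) + (15, 6). λ = (6 - 16)/(15 - 17) ≡ 9/17 mod 19. 17⁻¹ ≡ 9 (mod 19), so λ ≡ 5.
  x = λ² - 17 - 15 = 25 - 32 ≡ 12; y = λ·(17 - 12) - 16 ≡ 9. → (12, 9)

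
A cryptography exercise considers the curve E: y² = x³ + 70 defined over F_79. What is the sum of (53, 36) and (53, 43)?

The two points share x = 53 and their y-coordinates satisfy 36 + 43 ≡ 0 (mod 79), so they are inverses. Their sum is ∞.

O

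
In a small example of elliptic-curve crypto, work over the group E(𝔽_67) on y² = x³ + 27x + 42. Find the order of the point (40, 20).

2P: tangent at (40, 20): λ = (3·40² + 27)/(2·20) ≡ 3/40. 40⁻¹ ≡ 62 (mod 67), so λ ≡ 3·62 ≡ 52.
  x = λ² - 40 - 40 = 2704 - 80 ≡ 11; y = λ·(40 - 11) - 20 ≡ 14. → (11, 14)
3P: (11, 14) + (40, 20). λ = (20 - 14)/(40 - 11) ≡ 6/29 mod 67. 29⁻¹ ≡ 37 (mod 67) since 29·37 = 1073 ≡ 1, so λ ≡ 21.
  x = λ² - 11 - 40 = 441 - 51 ≡ 55; y = λ·(11 - 55) - 14 ≡ 0. → (55, 0)
4P: (55, 0) + (40, 20). λ = (20 - 0)/(40 - 55) ≡ 20/52 mod 67. 52⁻¹ ≡ 58 (mod 67), so λ ≡ 21.
  x = λ² - 55 - 40 = 441 - 95 ≡ 11; y = λ·(55 - 11) - 0 ≡ 53. → (11, 53)
5P: (11, 53) + (40, 20). λ = (20 - 53)/(40 - 11) ≡ 34/29 mod 67. 29⁻¹ ≡ 37 (mod 67) since 29·37 = 1073 ≡ 1, so λ ≡ 52.
  x = λ² - 11 - 40 = 2704 - 51 ≡ 40; y = λ·(11 - 40) - 53 ≡ 47. → (40, 47)
6P: (40, 47) + (40, 20): same x and y₁ ≡ -y₂, so the sum is the point at infinity.
6P = the point at infinity, so the order is 6.

6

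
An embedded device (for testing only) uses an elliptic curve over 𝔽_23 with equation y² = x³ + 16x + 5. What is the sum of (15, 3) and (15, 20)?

O

The two points share x = 15 and their y-coordinates satisfy 3 + 20 ≡ 0 (mod 23), so they are inverses. Their sum is 𝒪.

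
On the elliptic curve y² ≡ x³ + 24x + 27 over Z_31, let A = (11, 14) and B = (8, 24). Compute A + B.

(30, 8)

(11, 14) + (8, 24). λ = (24 - 14)/(8 - 11) ≡ 10/28 mod 31. 28⁻¹ ≡ 10 (mod 31), so λ ≡ 7.
  x = λ² - 11 - 8 = 49 - 19 ≡ 30; y = λ·(11 - 30) - 14 ≡ 8. → (30, 8)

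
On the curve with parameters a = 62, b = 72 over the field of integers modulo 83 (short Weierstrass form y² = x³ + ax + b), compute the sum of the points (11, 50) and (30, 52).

(11, 50) + (30, 52). λ = (52 - 50)/(30 - 11) ≡ 2/19 mod 83. 19⁻¹ ≡ 35 (mod 83) since 19·35 = 665 ≡ 1, so λ ≡ 70.
  x = λ² - 11 - 30 = 4900 - 41 ≡ 45; y = λ·(11 - 45) - 50 ≡ 60. → (45, 60)

(45, 60)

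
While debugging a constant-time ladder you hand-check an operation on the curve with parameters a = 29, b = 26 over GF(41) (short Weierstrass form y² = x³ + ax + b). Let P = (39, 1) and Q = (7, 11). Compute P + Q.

(39, 1) + (7, 11). λ = (11 - 1)/(7 - 39) ≡ 10/9 mod 41. 9⁻¹ ≡ 32 (mod 41) since 9·32 = 288 ≡ 1, so λ ≡ 33.
  x = λ² - 39 - 7 = 1089 - 46 ≡ 18; y = λ·(39 - 18) - 1 ≡ 36. → (18, 36)

(18, 36)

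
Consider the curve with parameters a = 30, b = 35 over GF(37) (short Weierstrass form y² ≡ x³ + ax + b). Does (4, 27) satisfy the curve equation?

y² = 27² ≡ 26; x³ + 30x + 35 = 219 ≡ 34 (mod 37). 26 ≠ 34.

no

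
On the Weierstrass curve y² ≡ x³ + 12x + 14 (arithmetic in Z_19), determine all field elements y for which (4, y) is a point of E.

x³ + 12x + 14 = 126 ≡ 12 (mod 19).
12 is a non-residue mod 19; no y exists.

none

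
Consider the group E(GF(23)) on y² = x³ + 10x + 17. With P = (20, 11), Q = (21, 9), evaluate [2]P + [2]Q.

First 2P:
Repeated addition: build up to 2P.
2P: tangent at (20, 11): λ = (3·20² + 10)/(2·11) ≡ 14/22. 22⁻¹ ≡ 22 (mod 23), so λ ≡ 14·22 ≡ 9.
  x = λ² - 20 - 20 = 81 - 40 ≡ 18; y = λ·(20 - 18) - 11 ≡ 7. → (18, 7)
2P = (18, 7).
Next 2Q:
Repeated addition: build up to 2Q.
2Q: tangent at (21, 9): λ = (3·21² + 10)/(2·9) ≡ 22/18. 18⁻¹ ≡ 9 (mod 23) since 18·9 = 162 ≡ 1, so λ ≡ 22·9 ≡ 14.
  x = λ² - 21 - 21 = 196 - 42 ≡ 16; y = λ·(21 - 16) - 9 ≡ 15. → (16, 15)
2Q = (16, 15).
Finally 2P + 2Q:
(18, 7) + (16, 15). λ = (15 - 7)/(16 - 18) ≡ 8/21 mod 23. 21⁻¹ ≡ 11 (mod 23), so λ ≡ 19.
  x = λ² - 18 - 16 = 361 - 34 ≡ 5; y = λ·(18 - 5) - 7 ≡ 10. → (5, 10)

(5, 10)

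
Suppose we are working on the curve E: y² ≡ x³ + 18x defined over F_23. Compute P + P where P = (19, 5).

(12, 9)

tangent at (19, 5): λ = (3·19² + 18)/(2·5) ≡ 20/10. 10⁻¹ ≡ 7 (mod 23), so λ ≡ 20·7 ≡ 2.
  x = λ² - 19 - 19 = 4 - 38 ≡ 12; y = λ·(19 - 12) - 5 ≡ 9. → (12, 9)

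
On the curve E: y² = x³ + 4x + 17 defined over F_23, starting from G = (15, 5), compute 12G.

Double-and-add on 12 = (1100)₂. Start with G = (15, 5) for the leading 1-bit.
double: tangent at (15, 5): λ = (3·15² + 4)/(2·5) ≡ 12/10. 10⁻¹ ≡ 7 (mod 23) since 10·7 = 70 ≡ 1, so λ ≡ 12·7 ≡ 15.
  x = λ² - 15 - 15 = 225 - 30 ≡ 11; y = λ·(15 - 11) - 5 ≡ 9. → (11, 9)
add G: (11, 9) + (15, 5). λ = (5 - 9)/(15 - 11) ≡ 19/4 mod 23. 4⁻¹ ≡ 6 (mod 23), so λ ≡ 22.
  x = λ² - 11 - 15 = 484 - 26 ≡ 21; y = λ·(11 - 21) - 9 ≡ 1. → (21, 1)
double: tangent at (21, 1): λ = (3·21² + 4)/(2·1) ≡ 16/2. 2⁻¹ ≡ 12 (mod 23), so λ ≡ 16·12 ≡ 8.
  x = λ² - 21 - 21 = 64 - 42 ≡ 22; y = λ·(21 - 22) - 1 ≡ 14. → (22, 14)
double: tangent at (22, 14): λ = (3·22² + 4)/(2·14) ≡ 7/5. 5⁻¹ ≡ 14 (mod 23) since 5·14 = 70 ≡ 1, so λ ≡ 7·14 ≡ 6.
  x = λ² - 22 - 22 = 36 - 44 ≡ 15; y = λ·(22 - 15) - 14 ≡ 5. → (15, 5)

(15, 5)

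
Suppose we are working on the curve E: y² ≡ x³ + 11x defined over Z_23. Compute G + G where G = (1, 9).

(4, 4)

tangent at (1, 9): λ = (3·1² + 11)/(2·9) ≡ 14/18. 18⁻¹ ≡ 9 (mod 23) since 18·9 = 162 ≡ 1, so λ ≡ 14·9 ≡ 11.
  x = λ² - 1 - 1 = 121 - 2 ≡ 4; y = λ·(1 - 4) - 9 ≡ 4. → (4, 4)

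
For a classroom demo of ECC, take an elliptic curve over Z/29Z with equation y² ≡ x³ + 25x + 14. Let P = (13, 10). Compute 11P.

Repeated addition: build up to 11P.
2P: tangent at (13, 10): λ = (3·13² + 25)/(2·10) ≡ 10/20. 20⁻¹ ≡ 16 (mod 29), so λ ≡ 10·16 ≡ 15.
  x = λ² - 13 - 13 = 225 - 26 ≡ 25; y = λ·(13 - 25) - 10 ≡ 13. → (25, 13)
3P: (25, 13) + (13, 10). λ = (10 - 13)/(13 - 25) ≡ 26/17 mod 29. 17⁻¹ ≡ 12 (mod 29), so λ ≡ 22.
  x = λ² - 25 - 13 = 484 - 38 ≡ 11; y = λ·(25 - 11) - 13 ≡ 5. → (11, 5)
4P: (11, 5) + (13, 10). λ = (10 - 5)/(13 - 11) ≡ 5/2 mod 29. 2⁻¹ ≡ 15 (mod 29), so λ ≡ 17.
  x = λ² - 11 - 13 = 289 - 24 ≡ 4; y = λ·(11 - 4) - 5 ≡ 27. → (4, 27)
5P: (4, 27) + (13, 10). λ = (10 - 27)/(13 - 4) ≡ 12/9 mod 29. 9⁻¹ ≡ 13 (mod 29), so λ ≡ 11.
  x = λ² - 4 - 13 = 121 - 17 ≡ 17; y = λ·(4 - 17) - 27 ≡ 4. → (17, 4)
6P: (17, 4) + (13, 10). λ = (10 - 4)/(13 - 17) ≡ 6/25 mod 29. 25⁻¹ ≡ 7 (mod 29), so λ ≡ 13.
  x = λ² - 17 - 13 = 169 - 30 ≡ 23; y = λ·(17 - 23) - 4 ≡ 5. → (23, 5)
7P: (23, 5) + (13, 10). λ = (10 - 5)/(13 - 23) ≡ 5/19 mod 29. 19⁻¹ ≡ 26 (mod 29) since 19·26 = 494 ≡ 1, so λ ≡ 14.
  x = λ² - 23 - 13 = 196 - 36 ≡ 15; y = λ·(23 - 15) - 5 ≡ 20. → (15, 20)
8P: (15, 20) + (13, 10). λ = (10 - 20)/(13 - 15) ≡ 19/27 mod 29. 27⁻¹ ≡ 14 (mod 29), so λ ≡ 5.
  x = λ² - 15 - 13 = 25 - 28 ≡ 26; y = λ·(15 - 26) - 20 ≡ 12. → (26, 12)
9P: (26, 12) + (13, 10). λ = (10 - 12)/(13 - 26) ≡ 27/16 mod 29. 16⁻¹ ≡ 20 (mod 29), so λ ≡ 18.
  x = λ² - 26 - 13 = 324 - 39 ≡ 24; y = λ·(26 - 24) - 12 ≡ 24. → (24, 24)
10P: (24, 24) + (13, 10). λ = (10 - 24)/(13 - 24) ≡ 15/18 mod 29. 18⁻¹ ≡ 21 (mod 29) since 18·21 = 378 ≡ 1, so λ ≡ 25.
  x = λ² - 24 - 13 = 625 - 37 ≡ 8; y = λ·(24 - 8) - 24 ≡ 28. → (8, 28)
11P: (8, 28) + (13, 10). λ = (10 - 28)/(13 - 8) ≡ 11/5 mod 29. 5⁻¹ ≡ 6 (mod 29), so λ ≡ 8.
  x = λ² - 8 - 13 = 64 - 21 ≡ 14; y = λ·(8 - 14) - 28 ≡ 11. → (14, 11)

(14, 11)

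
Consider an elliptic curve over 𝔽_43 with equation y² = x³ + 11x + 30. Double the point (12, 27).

tangent at (12, 27): λ = (3·12² + 11)/(2·27) ≡ 13/11. 11⁻¹ ≡ 4 (mod 43) since 11·4 = 44 ≡ 1, so λ ≡ 13·4 ≡ 9.
  x = λ² - 12 - 12 = 81 - 24 ≡ 14; y = λ·(12 - 14) - 27 ≡ 41. → (14, 41)

(14, 41)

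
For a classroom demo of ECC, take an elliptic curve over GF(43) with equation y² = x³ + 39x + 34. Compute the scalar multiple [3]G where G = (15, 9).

Repeated addition: build up to 3G.
2G: tangent at (15, 9): λ = (3·15² + 39)/(2·9) ≡ 26/18. 18⁻¹ ≡ 12 (mod 43) since 18·12 = 216 ≡ 1, so λ ≡ 26·12 ≡ 11.
  x = λ² - 15 - 15 = 121 - 30 ≡ 5; y = λ·(15 - 5) - 9 ≡ 15. → (5, 15)
3G: (5, 15) + (15, 9). λ = (9 - 15)/(15 - 5) ≡ 37/10 mod 43. 10⁻¹ ≡ 13 (mod 43) since 10·13 = 130 ≡ 1, so λ ≡ 8.
  x = λ² - 5 - 15 = 64 - 20 ≡ 1; y = λ·(5 - 1) - 15 ≡ 17. → (1, 17)

(1, 17)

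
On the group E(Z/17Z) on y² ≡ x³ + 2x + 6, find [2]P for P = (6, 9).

tangent at (6, 9): λ = (3·6² + 2)/(2·9) ≡ 8/1. 1⁻¹ ≡ 1 (mod 17) since 1·1 = 1 ≡ 1, so λ ≡ 8·1 ≡ 8.
  x = λ² - 6 - 6 = 64 - 12 ≡ 1; y = λ·(6 - 1) - 9 ≡ 14. → (1, 14)

(1, 14)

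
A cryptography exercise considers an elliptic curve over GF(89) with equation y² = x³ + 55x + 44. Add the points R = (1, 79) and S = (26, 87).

(1, 79) + (26, 87). λ = (87 - 79)/(26 - 1) ≡ 8/25 mod 89. 25⁻¹ ≡ 57 (mod 89), so λ ≡ 11.
  x = λ² - 1 - 26 = 121 - 27 ≡ 5; y = λ·(1 - 5) - 79 ≡ 55. → (5, 55)

(5, 55)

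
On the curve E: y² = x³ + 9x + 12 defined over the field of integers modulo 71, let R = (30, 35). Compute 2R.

tangent at (30, 35): λ = (3·30² + 9)/(2·35) ≡ 11/70. 70⁻¹ ≡ 70 (mod 71) since 70·70 = 4900 ≡ 1, so λ ≡ 11·70 ≡ 60.
  x = λ² - 30 - 30 = 3600 - 60 ≡ 61; y = λ·(30 - 61) - 35 ≡ 22. → (61, 22)

(61, 22)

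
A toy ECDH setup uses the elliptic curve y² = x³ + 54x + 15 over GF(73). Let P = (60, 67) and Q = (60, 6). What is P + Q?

O

The two points share x = 60 and their y-coordinates satisfy 67 + 6 ≡ 0 (mod 73), so they are inverses. Their sum is O.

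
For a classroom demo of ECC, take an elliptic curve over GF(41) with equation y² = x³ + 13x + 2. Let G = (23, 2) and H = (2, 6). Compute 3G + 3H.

First 3G:
Repeated addition: build up to 3G.
2G: tangent at (23, 2): λ = (3·23² + 13)/(2·2) ≡ 1/4. 4⁻¹ ≡ 31 (mod 41), so λ ≡ 1·31 ≡ 31.
  x = λ² - 23 - 23 = 961 - 46 ≡ 13; y = λ·(23 - 13) - 2 ≡ 21. → (13, 21)
3G: (13, 21) + (23, 2). λ = (2 - 21)/(23 - 13) ≡ 22/10 mod 41. 10⁻¹ ≡ 37 (mod 41), so λ ≡ 35.
  x = λ² - 13 - 23 = 1225 - 36 ≡ 0; y = λ·(13 - 0) - 21 ≡ 24. → (0, 24)
3G = (0, 24).
Next 3H:
Repeated addition: build up to 3H.
2H: tangent at (2, 6): λ = (3·2² + 13)/(2·6) ≡ 25/12. 12⁻¹ ≡ 24 (mod 41) since 12·24 = 288 ≡ 1, so λ ≡ 25·24 ≡ 26.
  x = λ² - 2 - 2 = 676 - 4 ≡ 16; y = λ·(2 - 16) - 6 ≡ 40. → (16, 40)
3H: (16, 40) + (2, 6). λ = (6 - 40)/(2 - 16) ≡ 7/27 mod 41. 27⁻¹ ≡ 38 (mod 41) since 27·38 = 1026 ≡ 1, so λ ≡ 20.
  x = λ² - 16 - 2 = 400 - 18 ≡ 13; y = λ·(16 - 13) - 40 ≡ 20. → (13, 20)
3H = (13, 20).
Finally 3G + 3H:
(0, 24) + (13, 20). λ = (20 - 24)/(13 - 0) ≡ 37/13 mod 41. 13⁻¹ ≡ 19 (mod 41) since 13·19 = 247 ≡ 1, so λ ≡ 6.
  x = λ² - 0 - 13 = 36 - 13 ≡ 23; y = λ·(0 - 23) - 24 ≡ 2. → (23, 2)

(23, 2)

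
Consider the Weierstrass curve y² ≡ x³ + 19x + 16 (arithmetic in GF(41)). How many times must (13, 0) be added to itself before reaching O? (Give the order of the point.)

2

2P: (13, 0) + (13, 0): same x and y₁ ≡ -y₂, so the sum is O.
2P = O, so the order is 2.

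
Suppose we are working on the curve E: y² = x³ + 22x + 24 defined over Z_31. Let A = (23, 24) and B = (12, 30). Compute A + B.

(15, 28)

(23, 24) + (12, 30). λ = (30 - 24)/(12 - 23) ≡ 6/20 mod 31. 20⁻¹ ≡ 14 (mod 31) since 20·14 = 280 ≡ 1, so λ ≡ 22.
  x = λ² - 23 - 12 = 484 - 35 ≡ 15; y = λ·(23 - 15) - 24 ≡ 28. → (15, 28)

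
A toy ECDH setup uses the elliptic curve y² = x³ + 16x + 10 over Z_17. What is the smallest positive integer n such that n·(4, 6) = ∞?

5

2P: tangent at (4, 6): λ = (3·4² + 16)/(2·6) ≡ 13/12. 12⁻¹ ≡ 10 (mod 17), so λ ≡ 13·10 ≡ 11.
  x = λ² - 4 - 4 = 121 - 8 ≡ 11; y = λ·(4 - 11) - 6 ≡ 2. → (11, 2)
3P: (11, 2) + (4, 6). λ = (6 - 2)/(4 - 11) ≡ 4/10 mod 17. 10⁻¹ ≡ 12 (mod 17), so λ ≡ 14.
  x = λ² - 11 - 4 = 196 - 15 ≡ 11; y = λ·(11 - 11) - 2 ≡ 15. → (11, 15)
4P: (11, 15) + (4, 6). λ = (6 - 15)/(4 - 11) ≡ 8/10 mod 17. 10⁻¹ ≡ 12 (mod 17), so λ ≡ 11.
  x = λ² - 11 - 4 = 121 - 15 ≡ 4; y = λ·(11 - 4) - 15 ≡ 11. → (4, 11)
5P: (4, 11) + (4, 6): same x and y₁ ≡ -y₂, so the sum is ∞.
5P = ∞, so the order is 5.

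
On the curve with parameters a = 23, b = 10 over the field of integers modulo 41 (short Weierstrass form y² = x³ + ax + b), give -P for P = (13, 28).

-(13, 28) = (13, -28 mod 41) = (13, 13).

(13, 13)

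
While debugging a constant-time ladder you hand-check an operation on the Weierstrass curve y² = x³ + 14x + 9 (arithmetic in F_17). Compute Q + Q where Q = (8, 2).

(14, 12)

tangent at (8, 2): λ = (3·8² + 14)/(2·2) ≡ 2/4. 4⁻¹ ≡ 13 (mod 17) since 4·13 = 52 ≡ 1, so λ ≡ 2·13 ≡ 9.
  x = λ² - 8 - 8 = 81 - 16 ≡ 14; y = λ·(8 - 14) - 2 ≡ 12. → (14, 12)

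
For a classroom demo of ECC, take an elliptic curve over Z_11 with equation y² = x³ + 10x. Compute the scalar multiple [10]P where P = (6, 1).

Double-and-add on 10 = (1010)₂. Start with P = (6, 1) for the leading 1-bit.
double: tangent at (6, 1): λ = (3·6² + 10)/(2·1) ≡ 8/2. 2⁻¹ ≡ 6 (mod 11), so λ ≡ 8·6 ≡ 4.
  x = λ² - 6 - 6 = 16 - 12 ≡ 4; y = λ·(6 - 4) - 1 ≡ 7. → (4, 7)
double: tangent at (4, 7): λ = (3·4² + 10)/(2·7) ≡ 3/3. 3⁻¹ ≡ 4 (mod 11), so λ ≡ 3·4 ≡ 1.
  x = λ² - 4 - 4 = 1 - 8 ≡ 4; y = λ·(4 - 4) - 7 ≡ 4. → (4, 4)
add P: (4, 4) + (6, 1). λ = (1 - 4)/(6 - 4) ≡ 8/2 mod 11. 2⁻¹ ≡ 6 (mod 11), so λ ≡ 4.
  x = λ² - 4 - 6 = 16 - 10 ≡ 6; y = λ·(4 - 6) - 4 ≡ 10. → (6, 10)
double: tangent at (6, 10): λ = (3·6² + 10)/(2·10) ≡ 8/9. 9⁻¹ ≡ 5 (mod 11), so λ ≡ 8·5 ≡ 7.
  x = λ² - 6 - 6 = 49 - 12 ≡ 4; y = λ·(6 - 4) - 10 ≡ 4. → (4, 4)

(4, 4)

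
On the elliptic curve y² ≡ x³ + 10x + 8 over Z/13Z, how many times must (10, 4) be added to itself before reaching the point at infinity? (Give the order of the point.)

10

2P: tangent at (10, 4): λ = (3·10² + 10)/(2·4) ≡ 11/8. 8⁻¹ ≡ 5 (mod 13) since 8·5 = 40 ≡ 1, so λ ≡ 11·5 ≡ 3.
  x = λ² - 10 - 10 = 9 - 20 ≡ 2; y = λ·(10 - 2) - 4 ≡ 7. → (2, 7)
3P: (2, 7) + (10, 4). λ = (4 - 7)/(10 - 2) ≡ 10/8 mod 13. 8⁻¹ ≡ 5 (mod 13) since 8·5 = 40 ≡ 1, so λ ≡ 11.
  x = λ² - 2 - 10 = 121 - 12 ≡ 5; y = λ·(2 - 5) - 7 ≡ 12. → (5, 12)
4P: (5, 12) + (10, 4). λ = (4 - 12)/(10 - 5) ≡ 5/5 mod 13. 5⁻¹ ≡ 8 (mod 13) since 5·8 = 40 ≡ 1, so λ ≡ 1.
  x = λ² - 5 - 10 = 1 - 15 ≡ 12; y = λ·(5 - 12) - 12 ≡ 7. → (12, 7)
5P: (12, 7) + (10, 4). λ = (4 - 7)/(10 - 12) ≡ 10/11 mod 13. 11⁻¹ ≡ 6 (mod 13), so λ ≡ 8.
  x = λ² - 12 - 10 = 64 - 22 ≡ 3; y = λ·(12 - 3) - 7 ≡ 0. → (3, 0)
6P: (3, 0) + (10, 4). λ = (4 - 0)/(10 - 3) ≡ 4/7 mod 13. 7⁻¹ ≡ 2 (mod 13), so λ ≡ 8.
  x = λ² - 3 - 10 = 64 - 13 ≡ 12; y = λ·(3 - 12) - 0 ≡ 6. → (12, 6)
7P: (12, 6) + (10, 4). λ = (4 - 6)/(10 - 12) ≡ 11/11 mod 13. 11⁻¹ ≡ 6 (mod 13) since 11·6 = 66 ≡ 1, so λ ≡ 1.
  x = λ² - 12 - 10 = 1 - 22 ≡ 5; y = λ·(12 - 5) - 6 ≡ 1. → (5, 1)
8P: (5, 1) + (10, 4). λ = (4 - 1)/(10 - 5) ≡ 3/5 mod 13. 5⁻¹ ≡ 8 (mod 13) since 5·8 = 40 ≡ 1, so λ ≡ 11.
  x = λ² - 5 - 10 = 121 - 15 ≡ 2; y = λ·(5 - 2) - 1 ≡ 6. → (2, 6)
9P: (2, 6) + (10, 4). λ = (4 - 6)/(10 - 2) ≡ 11/8 mod 13. 8⁻¹ ≡ 5 (mod 13), so λ ≡ 3.
  x = λ² - 2 - 10 = 9 - 12 ≡ 10; y = λ·(2 - 10) - 6 ≡ 9. → (10, 9)
10P: (10, 9) + (10, 4): same x and y₁ ≡ -y₂, so the sum is the point at infinity.
10P = the point at infinity, so the order is 10.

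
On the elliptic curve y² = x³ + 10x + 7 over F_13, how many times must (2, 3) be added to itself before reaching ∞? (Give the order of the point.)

7

2P: tangent at (2, 3): λ = (3·2² + 10)/(2·3) ≡ 9/6. 6⁻¹ ≡ 11 (mod 13) since 6·11 = 66 ≡ 1, so λ ≡ 9·11 ≡ 8.
  x = λ² - 2 - 2 = 64 - 4 ≡ 8; y = λ·(2 - 8) - 3 ≡ 1. → (8, 1)
3P: (8, 1) + (2, 3). λ = (3 - 1)/(2 - 8) ≡ 2/7 mod 13. 7⁻¹ ≡ 2 (mod 13), so λ ≡ 4.
  x = λ² - 8 - 2 = 16 - 10 ≡ 6; y = λ·(8 - 6) - 1 ≡ 7. → (6, 7)
4P: (6, 7) + (2, 3). λ = (3 - 7)/(2 - 6) ≡ 9/9 mod 13. 9⁻¹ ≡ 3 (mod 13) since 9·3 = 27 ≡ 1, so λ ≡ 1.
  x = λ² - 6 - 2 = 1 - 8 ≡ 6; y = λ·(6 - 6) - 7 ≡ 6. → (6, 6)
5P: (6, 6) + (2, 3). λ = (3 - 6)/(2 - 6) ≡ 10/9 mod 13. 9⁻¹ ≡ 3 (mod 13), so λ ≡ 4.
  x = λ² - 6 - 2 = 16 - 8 ≡ 8; y = λ·(6 - 8) - 6 ≡ 12. → (8, 12)
6P: (8, 12) + (2, 3). λ = (3 - 12)/(2 - 8) ≡ 4/7 mod 13. 7⁻¹ ≡ 2 (mod 13) since 7·2 = 14 ≡ 1, so λ ≡ 8.
  x = λ² - 8 - 2 = 64 - 10 ≡ 2; y = λ·(8 - 2) - 12 ≡ 10. → (2, 10)
7P: (2, 10) + (2, 3): same x and y₁ ≡ -y₂, so the sum is ∞.
7P = ∞, so the order is 7.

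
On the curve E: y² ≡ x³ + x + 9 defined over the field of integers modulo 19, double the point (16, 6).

tangent at (16, 6): λ = (3·16² + 1)/(2·6) ≡ 9/12. 12⁻¹ ≡ 8 (mod 19) since 12·8 = 96 ≡ 1, so λ ≡ 9·8 ≡ 15.
  x = λ² - 16 - 16 = 225 - 32 ≡ 3; y = λ·(16 - 3) - 6 ≡ 18. → (3, 18)

(3, 18)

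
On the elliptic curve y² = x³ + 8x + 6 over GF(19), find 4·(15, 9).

(12, 5)

Write G = (15, 9).
Repeated addition: build up to 4G.
2G: tangent at (15, 9): λ = (3·15² + 8)/(2·9) ≡ 18/18. 18⁻¹ ≡ 18 (mod 19) since 18·18 = 324 ≡ 1, so λ ≡ 18·18 ≡ 1.
  x = λ² - 15 - 15 = 1 - 30 ≡ 9; y = λ·(15 - 9) - 9 ≡ 16. → (9, 16)
3G: (9, 16) + (15, 9). λ = (9 - 16)/(15 - 9) ≡ 12/6 mod 19. 6⁻¹ ≡ 16 (mod 19), so λ ≡ 2.
  x = λ² - 9 - 15 = 4 - 24 ≡ 18; y = λ·(9 - 18) - 16 ≡ 4. → (18, 4)
4G: (18, 4) + (15, 9). λ = (9 - 4)/(15 - 18) ≡ 5/16 mod 19. 16⁻¹ ≡ 6 (mod 19) since 16·6 = 96 ≡ 1, so λ ≡ 11.
  x = λ² - 18 - 15 = 121 - 33 ≡ 12; y = λ·(18 - 12) - 4 ≡ 5. → (12, 5)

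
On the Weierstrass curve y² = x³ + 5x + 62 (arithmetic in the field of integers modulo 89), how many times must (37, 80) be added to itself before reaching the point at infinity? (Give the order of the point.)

2P: tangent at (37, 80): λ = (3·37² + 5)/(2·80) ≡ 18/71. 71⁻¹ ≡ 84 (mod 89), so λ ≡ 18·84 ≡ 88.
  x = λ² - 37 - 37 = 7744 - 74 ≡ 16; y = λ·(37 - 16) - 80 ≡ 77. → (16, 77)
3P: (16, 77) + (37, 80). λ = (80 - 77)/(37 - 16) ≡ 3/21 mod 89. 21⁻¹ ≡ 17 (mod 89) since 21·17 = 357 ≡ 1, so λ ≡ 51.
  x = λ² - 16 - 37 = 2601 - 53 ≡ 56; y = λ·(16 - 56) - 77 ≡ 19. → (56, 19)
4P: (56, 19) + (37, 80). λ = (80 - 19)/(37 - 56) ≡ 61/70 mod 89. 70⁻¹ ≡ 14 (mod 89) since 70·14 = 980 ≡ 1, so λ ≡ 53.
  x = λ² - 56 - 37 = 2809 - 93 ≡ 46; y = λ·(56 - 46) - 19 ≡ 66. → (46, 66)
5P: (46, 66) + (37, 80). λ = (80 - 66)/(37 - 46) ≡ 14/80 mod 89. 80⁻¹ ≡ 79 (mod 89), so λ ≡ 38.
  x = λ² - 46 - 37 = 1444 - 83 ≡ 26; y = λ·(46 - 26) - 66 ≡ 71. → (26, 71)
6P: (26, 71) + (37, 80). λ = (80 - 71)/(37 - 26) ≡ 9/11 mod 89. 11⁻¹ ≡ 81 (mod 89), so λ ≡ 17.
  x = λ² - 26 - 37 = 289 - 63 ≡ 48; y = λ·(26 - 48) - 71 ≡ 0. → (48, 0)
7P: (48, 0) + (37, 80). λ = (80 - 0)/(37 - 48) ≡ 80/78 mod 89. 78⁻¹ ≡ 8 (mod 89), so λ ≡ 17.
  x = λ² - 48 - 37 = 289 - 85 ≡ 26; y = λ·(48 - 26) - 0 ≡ 18. → (26, 18)
8P: (26, 18) + (37, 80). λ = (80 - 18)/(37 - 26) ≡ 62/11 mod 89. 11⁻¹ ≡ 81 (mod 89) since 11·81 = 891 ≡ 1, so λ ≡ 38.
  x = λ² - 26 - 37 = 1444 - 63 ≡ 46; y = λ·(26 - 46) - 18 ≡ 23. → (46, 23)
9P: (46, 23) + (37, 80). λ = (80 - 23)/(37 - 46) ≡ 57/80 mod 89. 80⁻¹ ≡ 79 (mod 89) since 80·79 = 6320 ≡ 1, so λ ≡ 53.
  x = λ² - 46 - 37 = 2809 - 83 ≡ 56; y = λ·(46 - 56) - 23 ≡ 70. → (56, 70)
10P: (56, 70) + (37, 80). λ = (80 - 70)/(37 - 56) ≡ 10/70 mod 89. 70⁻¹ ≡ 14 (mod 89) since 70·14 = 980 ≡ 1, so λ ≡ 51.
  x = λ² - 56 - 37 = 2601 - 93 ≡ 16; y = λ·(56 - 16) - 70 ≡ 12. → (16, 12)
11P: (16, 12) + (37, 80). λ = (80 - 12)/(37 - 16) ≡ 68/21 mod 89. 21⁻¹ ≡ 17 (mod 89), so λ ≡ 88.
  x = λ² - 16 - 37 = 7744 - 53 ≡ 37; y = λ·(16 - 37) - 12 ≡ 9. → (37, 9)
12P: (37, 9) + (37, 80): same x and y₁ ≡ -y₂, so the sum is the point at infinity.
12P = the point at infinity, so the order is 12.

12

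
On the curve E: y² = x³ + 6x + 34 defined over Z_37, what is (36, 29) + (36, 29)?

(12, 13)

tangent at (36, 29): λ = (3·36² + 6)/(2·29) ≡ 9/21. 21⁻¹ ≡ 30 (mod 37), so λ ≡ 9·30 ≡ 11.
  x = λ² - 36 - 36 = 121 - 72 ≡ 12; y = λ·(36 - 12) - 29 ≡ 13. → (12, 13)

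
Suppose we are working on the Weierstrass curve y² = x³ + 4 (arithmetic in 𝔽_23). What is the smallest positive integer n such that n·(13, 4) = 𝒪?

2P: tangent at (13, 4): λ = (3·13² + 0)/(2·4) ≡ 1/8. 8⁻¹ ≡ 3 (mod 23) since 8·3 = 24 ≡ 1, so λ ≡ 1·3 ≡ 3.
  x = λ² - 13 - 13 = 9 - 26 ≡ 6; y = λ·(13 - 6) - 4 ≡ 17. → (6, 17)
3P: (6, 17) + (13, 4). λ = (4 - 17)/(13 - 6) ≡ 10/7 mod 23. 7⁻¹ ≡ 10 (mod 23), so λ ≡ 8.
  x = λ² - 6 - 13 = 64 - 19 ≡ 22; y = λ·(6 - 22) - 17 ≡ 16. → (22, 16)
4P: (22, 16) + (13, 4). λ = (4 - 16)/(13 - 22) ≡ 11/14 mod 23. 14⁻¹ ≡ 5 (mod 23) since 14·5 = 70 ≡ 1, so λ ≡ 9.
  x = λ² - 22 - 13 = 81 - 35 ≡ 0; y = λ·(22 - 0) - 16 ≡ 21. → (0, 21)
5P: (0, 21) + (13, 4). λ = (4 - 21)/(13 - 0) ≡ 6/13 mod 23. 13⁻¹ ≡ 16 (mod 23) since 13·16 = 208 ≡ 1, so λ ≡ 4.
  x = λ² - 0 - 13 = 16 - 13 ≡ 3; y = λ·(0 - 3) - 21 ≡ 13. → (3, 13)
6P: (3, 13) + (13, 4). λ = (4 - 13)/(13 - 3) ≡ 14/10 mod 23. 10⁻¹ ≡ 7 (mod 23), so λ ≡ 6.
  x = λ² - 3 - 13 = 36 - 16 ≡ 20; y = λ·(3 - 20) - 13 ≡ 0. → (20, 0)
7P: (20, 0) + (13, 4). λ = (4 - 0)/(13 - 20) ≡ 4/16 mod 23. 16⁻¹ ≡ 13 (mod 23) since 16·13 = 208 ≡ 1, so λ ≡ 6.
  x = λ² - 20 - 13 = 36 - 33 ≡ 3; y = λ·(20 - 3) - 0 ≡ 10. → (3, 10)
8P: (3, 10) + (13, 4). λ = (4 - 10)/(13 - 3) ≡ 17/10 mod 23. 10⁻¹ ≡ 7 (mod 23) since 10·7 = 70 ≡ 1, so λ ≡ 4.
  x = λ² - 3 - 13 = 16 - 16 ≡ 0; y = λ·(3 - 0) - 10 ≡ 2. → (0, 2)
9P: (0, 2) + (13, 4). λ = (4 - 2)/(13 - 0) ≡ 2/13 mod 23. 13⁻¹ ≡ 16 (mod 23), so λ ≡ 9.
  x = λ² - 0 - 13 = 81 - 13 ≡ 22; y = λ·(0 - 22) - 2 ≡ 7. → (22, 7)
10P: (22, 7) + (13, 4). λ = (4 - 7)/(13 - 22) ≡ 20/14 mod 23. 14⁻¹ ≡ 5 (mod 23), so λ ≡ 8.
  x = λ² - 22 - 13 = 64 - 35 ≡ 6; y = λ·(22 - 6) - 7 ≡ 6. → (6, 6)
11P: (6, 6) + (13, 4). λ = (4 - 6)/(13 - 6) ≡ 21/7 mod 23. 7⁻¹ ≡ 10 (mod 23) since 7·10 = 70 ≡ 1, so λ ≡ 3.
  x = λ² - 6 - 13 = 9 - 19 ≡ 13; y = λ·(6 - 13) - 6 ≡ 19. → (13, 19)
12P: (13, 19) + (13, 4): same x and y₁ ≡ -y₂, so the sum is 𝒪.
12P = 𝒪, so the order is 12.

12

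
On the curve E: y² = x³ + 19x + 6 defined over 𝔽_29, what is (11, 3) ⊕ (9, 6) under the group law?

(11, 3) + (9, 6). λ = (6 - 3)/(9 - 11) ≡ 3/27 mod 29. 27⁻¹ ≡ 14 (mod 29), so λ ≡ 13.
  x = λ² - 11 - 9 = 169 - 20 ≡ 4; y = λ·(11 - 4) - 3 ≡ 1. → (4, 1)

(4, 1)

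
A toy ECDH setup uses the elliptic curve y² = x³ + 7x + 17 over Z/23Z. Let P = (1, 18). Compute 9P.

(2, 19)

Double-and-add on 9 = (1001)₂. Start with P = (1, 18) for the leading 1-bit.
double: tangent at (1, 18): λ = (3·1² + 7)/(2·18) ≡ 10/13. 13⁻¹ ≡ 16 (mod 23) since 13·16 = 208 ≡ 1, so λ ≡ 10·16 ≡ 22.
  x = λ² - 1 - 1 = 484 - 2 ≡ 22; y = λ·(1 - 22) - 18 ≡ 3. → (22, 3)
double: tangent at (22, 3): λ = (3·22² + 7)/(2·3) ≡ 10/6. 6⁻¹ ≡ 4 (mod 23), so λ ≡ 10·4 ≡ 17.
  x = λ² - 22 - 22 = 289 - 44 ≡ 15; y = λ·(22 - 15) - 3 ≡ 1. → (15, 1)
double: tangent at (15, 1): λ = (3·15² + 7)/(2·1) ≡ 15/2. 2⁻¹ ≡ 12 (mod 23), so λ ≡ 15·12 ≡ 19.
  x = λ² - 15 - 15 = 361 - 30 ≡ 9; y = λ·(15 - 9) - 1 ≡ 21. → (9, 21)
add P: (9, 21) + (1, 18). λ = (18 - 21)/(1 - 9) ≡ 20/15 mod 23. 15⁻¹ ≡ 20 (mod 23), so λ ≡ 9.
  x = λ² - 9 - 1 = 81 - 10 ≡ 2; y = λ·(9 - 2) - 21 ≡ 19. → (2, 19)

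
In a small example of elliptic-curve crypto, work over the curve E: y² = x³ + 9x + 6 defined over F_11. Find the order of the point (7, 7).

2P: tangent at (7, 7): λ = (3·7² + 9)/(2·7) ≡ 2/3. 3⁻¹ ≡ 4 (mod 11) since 3·4 = 12 ≡ 1, so λ ≡ 2·4 ≡ 8.
  x = λ² - 7 - 7 = 64 - 14 ≡ 6; y = λ·(7 - 6) - 7 ≡ 1. → (6, 1)
3P: (6, 1) + (7, 7). λ = (7 - 1)/(7 - 6) ≡ 6/1 mod 11. 1⁻¹ ≡ 1 (mod 11), so λ ≡ 6.
  x = λ² - 6 - 7 = 36 - 13 ≡ 1; y = λ·(6 - 1) - 1 ≡ 7. → (1, 7)
4P: (1, 7) + (7, 7). λ = (7 - 7)/(7 - 1) ≡ 0/6 mod 11. 6⁻¹ ≡ 2 (mod 11) since 6·2 = 12 ≡ 1, so λ ≡ 0.
  x = λ² - 1 - 7 = 0 - 8 ≡ 3; y = λ·(1 - 3) - 7 ≡ 4. → (3, 4)
5P: (3, 4) + (7, 7). λ = (7 - 4)/(7 - 3) ≡ 3/4 mod 11. 4⁻¹ ≡ 3 (mod 11), so λ ≡ 9.
  x = λ² - 3 - 7 = 81 - 10 ≡ 5; y = λ·(3 - 5) - 4 ≡ 0. → (5, 0)
6P: (5, 0) + (7, 7). λ = (7 - 0)/(7 - 5) ≡ 7/2 mod 11. 2⁻¹ ≡ 6 (mod 11) since 2·6 = 12 ≡ 1, so λ ≡ 9.
  x = λ² - 5 - 7 = 81 - 12 ≡ 3; y = λ·(5 - 3) - 0 ≡ 7. → (3, 7)
7P: (3, 7) + (7, 7). λ = (7 - 7)/(7 - 3) ≡ 0/4 mod 11. 4⁻¹ ≡ 3 (mod 11) since 4·3 = 12 ≡ 1, so λ ≡ 0.
  x = λ² - 3 - 7 = 0 - 10 ≡ 1; y = λ·(3 - 1) - 7 ≡ 4. → (1, 4)
8P: (1, 4) + (7, 7). λ = (7 - 4)/(7 - 1) ≡ 3/6 mod 11. 6⁻¹ ≡ 2 (mod 11) since 6·2 = 12 ≡ 1, so λ ≡ 6.
  x = λ² - 1 - 7 = 36 - 8 ≡ 6; y = λ·(1 - 6) - 4 ≡ 10. → (6, 10)
9P: (6, 10) + (7, 7). λ = (7 - 10)/(7 - 6) ≡ 8/1 mod 11. 1⁻¹ ≡ 1 (mod 11) since 1·1 = 1 ≡ 1, so λ ≡ 8.
  x = λ² - 6 - 7 = 64 - 13 ≡ 7; y = λ·(6 - 7) - 10 ≡ 4. → (7, 4)
10P: (7, 4) + (7, 7): same x and y₁ ≡ -y₂, so the sum is 𝒪.
10P = 𝒪, so the order is 10.

10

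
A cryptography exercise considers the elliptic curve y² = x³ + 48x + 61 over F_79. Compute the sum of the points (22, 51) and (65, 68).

(43, 5)

(22, 51) + (65, 68). λ = (68 - 51)/(65 - 22) ≡ 17/43 mod 79. 43⁻¹ ≡ 68 (mod 79), so λ ≡ 50.
  x = λ² - 22 - 65 = 2500 - 87 ≡ 43; y = λ·(22 - 43) - 51 ≡ 5. → (43, 5)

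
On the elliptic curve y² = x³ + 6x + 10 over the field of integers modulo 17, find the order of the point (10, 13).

2P: tangent at (10, 13): λ = (3·10² + 6)/(2·13) ≡ 0/9. 9⁻¹ ≡ 2 (mod 17), so λ ≡ 0·2 ≡ 0.
  x = λ² - 10 - 10 = 0 - 20 ≡ 14; y = λ·(10 - 14) - 13 ≡ 4. → (14, 4)
3P: (14, 4) + (10, 13). λ = (13 - 4)/(10 - 14) ≡ 9/13 mod 17. 13⁻¹ ≡ 4 (mod 17), so λ ≡ 2.
  x = λ² - 14 - 10 = 4 - 24 ≡ 14; y = λ·(14 - 14) - 4 ≡ 13. → (14, 13)
4P: (14, 13) + (10, 13). λ = (13 - 13)/(10 - 14) ≡ 0/13 mod 17. 13⁻¹ ≡ 4 (mod 17) since 13·4 = 52 ≡ 1, so λ ≡ 0.
  x = λ² - 14 - 10 = 0 - 24 ≡ 10; y = λ·(14 - 10) - 13 ≡ 4. → (10, 4)
5P: (10, 4) + (10, 13): same x and y₁ ≡ -y₂, so the sum is O.
5P = O, so the order is 5.

5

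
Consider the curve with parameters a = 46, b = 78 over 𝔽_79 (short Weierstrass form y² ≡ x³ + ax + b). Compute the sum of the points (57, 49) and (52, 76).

(75, 64)

(57, 49) + (52, 76). λ = (76 - 49)/(52 - 57) ≡ 27/74 mod 79. 74⁻¹ ≡ 63 (mod 79), so λ ≡ 42.
  x = λ² - 57 - 52 = 1764 - 109 ≡ 75; y = λ·(57 - 75) - 49 ≡ 64. → (75, 64)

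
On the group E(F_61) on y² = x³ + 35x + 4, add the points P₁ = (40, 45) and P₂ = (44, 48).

(50, 39)

(40, 45) + (44, 48). λ = (48 - 45)/(44 - 40) ≡ 3/4 mod 61. 4⁻¹ ≡ 46 (mod 61), so λ ≡ 16.
  x = λ² - 40 - 44 = 256 - 84 ≡ 50; y = λ·(40 - 50) - 45 ≡ 39. → (50, 39)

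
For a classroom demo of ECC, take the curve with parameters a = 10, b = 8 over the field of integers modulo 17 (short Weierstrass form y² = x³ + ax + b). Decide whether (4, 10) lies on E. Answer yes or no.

y² = 10² ≡ 15; x³ + 10x + 8 = 112 ≡ 10 (mod 17). 15 ≠ 10.

no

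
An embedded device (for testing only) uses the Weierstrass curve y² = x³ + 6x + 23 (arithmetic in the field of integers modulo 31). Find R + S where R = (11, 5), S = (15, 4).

(11, 5) + (15, 4). λ = (4 - 5)/(15 - 11) ≡ 30/4 mod 31. 4⁻¹ ≡ 8 (mod 31) since 4·8 = 32 ≡ 1, so λ ≡ 23.
  x = λ² - 11 - 15 = 529 - 26 ≡ 7; y = λ·(11 - 7) - 5 ≡ 25. → (7, 25)

(7, 25)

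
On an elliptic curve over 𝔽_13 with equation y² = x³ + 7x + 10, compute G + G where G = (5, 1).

tangent at (5, 1): λ = (3·5² + 7)/(2·1) ≡ 4/2. 2⁻¹ ≡ 7 (mod 13) since 2·7 = 14 ≡ 1, so λ ≡ 4·7 ≡ 2.
  x = λ² - 5 - 5 = 4 - 10 ≡ 7; y = λ·(5 - 7) - 1 ≡ 8. → (7, 8)

(7, 8)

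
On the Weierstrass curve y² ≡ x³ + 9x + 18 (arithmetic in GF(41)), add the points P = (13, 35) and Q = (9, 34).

(37, 0)

(13, 35) + (9, 34). λ = (34 - 35)/(9 - 13) ≡ 40/37 mod 41. 37⁻¹ ≡ 10 (mod 41), so λ ≡ 31.
  x = λ² - 13 - 9 = 961 - 22 ≡ 37; y = λ·(13 - 37) - 35 ≡ 0. → (37, 0)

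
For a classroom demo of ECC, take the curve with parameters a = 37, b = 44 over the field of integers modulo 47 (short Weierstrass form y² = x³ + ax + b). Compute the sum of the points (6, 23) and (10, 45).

(6, 23) + (10, 45). λ = (45 - 23)/(10 - 6) ≡ 22/4 mod 47. 4⁻¹ ≡ 12 (mod 47) since 4·12 = 48 ≡ 1, so λ ≡ 29.
  x = λ² - 6 - 10 = 841 - 16 ≡ 26; y = λ·(6 - 26) - 23 ≡ 8. → (26, 8)

(26, 8)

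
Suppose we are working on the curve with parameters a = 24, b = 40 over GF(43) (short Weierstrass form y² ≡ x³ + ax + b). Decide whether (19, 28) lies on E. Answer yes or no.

no

y² = 28² ≡ 10; x³ + 24x + 40 = 7355 ≡ 2 (mod 43). 10 ≠ 2.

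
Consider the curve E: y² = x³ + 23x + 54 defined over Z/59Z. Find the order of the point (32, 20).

2P: tangent at (32, 20): λ = (3·32² + 23)/(2·20) ≡ 27/40. 40⁻¹ ≡ 31 (mod 59), so λ ≡ 27·31 ≡ 11.
  x = λ² - 32 - 32 = 121 - 64 ≡ 57; y = λ·(32 - 57) - 20 ≡ 0. → (57, 0)
3P: (57, 0) + (32, 20). λ = (20 - 0)/(32 - 57) ≡ 20/34 mod 59. 34⁻¹ ≡ 33 (mod 59) since 34·33 = 1122 ≡ 1, so λ ≡ 11.
  x = λ² - 57 - 32 = 121 - 89 ≡ 32; y = λ·(57 - 32) - 0 ≡ 39. → (32, 39)
4P: (32, 39) + (32, 20): same x and y₁ ≡ -y₂, so the sum is ∞.
4P = ∞, so the order is 4.

4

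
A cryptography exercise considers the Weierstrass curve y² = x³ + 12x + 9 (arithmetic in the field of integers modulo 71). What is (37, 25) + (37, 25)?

(16, 45)

tangent at (37, 25): λ = (3·37² + 12)/(2·25) ≡ 1/50. 50⁻¹ ≡ 27 (mod 71), so λ ≡ 1·27 ≡ 27.
  x = λ² - 37 - 37 = 729 - 74 ≡ 16; y = λ·(37 - 16) - 25 ≡ 45. → (16, 45)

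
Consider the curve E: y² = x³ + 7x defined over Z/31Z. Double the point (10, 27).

(0, 0)

tangent at (10, 27): λ = (3·10² + 7)/(2·27) ≡ 28/23. 23⁻¹ ≡ 27 (mod 31) since 23·27 = 621 ≡ 1, so λ ≡ 28·27 ≡ 12.
  x = λ² - 10 - 10 = 144 - 20 ≡ 0; y = λ·(10 - 0) - 27 ≡ 0. → (0, 0)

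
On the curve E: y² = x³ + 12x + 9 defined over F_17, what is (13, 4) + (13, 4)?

(9, 9)

tangent at (13, 4): λ = (3·13² + 12)/(2·4) ≡ 9/8. 8⁻¹ ≡ 15 (mod 17), so λ ≡ 9·15 ≡ 16.
  x = λ² - 13 - 13 = 256 - 26 ≡ 9; y = λ·(13 - 9) - 4 ≡ 9. → (9, 9)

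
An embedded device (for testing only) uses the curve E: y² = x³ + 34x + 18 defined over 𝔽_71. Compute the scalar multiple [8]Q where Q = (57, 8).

(20, 65)

Repeated addition: build up to 8Q.
2Q: tangent at (57, 8): λ = (3·57² + 34)/(2·8) ≡ 54/16. 16⁻¹ ≡ 40 (mod 71), so λ ≡ 54·40 ≡ 30.
  x = λ² - 57 - 57 = 900 - 114 ≡ 5; y = λ·(57 - 5) - 8 ≡ 61. → (5, 61)
3Q: (5, 61) + (57, 8). λ = (8 - 61)/(57 - 5) ≡ 18/52 mod 71. 52⁻¹ ≡ 56 (mod 71) since 52·56 = 2912 ≡ 1, so λ ≡ 14.
  x = λ² - 5 - 57 = 196 - 62 ≡ 63; y = λ·(5 - 63) - 61 ≡ 50. → (63, 50)
4Q: (63, 50) + (57, 8). λ = (8 - 50)/(57 - 63) ≡ 29/65 mod 71. 65⁻¹ ≡ 59 (mod 71), so λ ≡ 7.
  x = λ² - 63 - 57 = 49 - 120 ≡ 0; y = λ·(63 - 0) - 50 ≡ 36. → (0, 36)
5Q: (0, 36) + (57, 8). λ = (8 - 36)/(57 - 0) ≡ 43/57 mod 71. 57⁻¹ ≡ 5 (mod 71), so λ ≡ 2.
  x = λ² - 0 - 57 = 4 - 57 ≡ 18; y = λ·(0 - 18) - 36 ≡ 70. → (18, 70)
6Q: (18, 70) + (57, 8). λ = (8 - 70)/(57 - 18) ≡ 9/39 mod 71. 39⁻¹ ≡ 51 (mod 71) since 39·51 = 1989 ≡ 1, so λ ≡ 33.
  x = λ² - 18 - 57 = 1089 - 75 ≡ 20; y = λ·(18 - 20) - 70 ≡ 6. → (20, 6)
7Q: (20, 6) + (57, 8). λ = (8 - 6)/(57 - 20) ≡ 2/37 mod 71. 37⁻¹ ≡ 48 (mod 71), so λ ≡ 25.
  x = λ² - 20 - 57 = 625 - 77 ≡ 51; y = λ·(20 - 51) - 6 ≡ 0. → (51, 0)
8Q: (51, 0) + (57, 8). λ = (8 - 0)/(57 - 51) ≡ 8/6 mod 71. 6⁻¹ ≡ 12 (mod 71), so λ ≡ 25.
  x = λ² - 51 - 57 = 625 - 108 ≡ 20; y = λ·(51 - 20) - 0 ≡ 65. → (20, 65)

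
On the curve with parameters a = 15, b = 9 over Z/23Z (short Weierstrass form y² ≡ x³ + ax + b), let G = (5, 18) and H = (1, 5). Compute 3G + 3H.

(13, 3)

First 3G:
Repeated addition: build up to 3G.
2G: tangent at (5, 18): λ = (3·5² + 15)/(2·18) ≡ 21/13. 13⁻¹ ≡ 16 (mod 23), so λ ≡ 21·16 ≡ 14.
  x = λ² - 5 - 5 = 196 - 10 ≡ 2; y = λ·(5 - 2) - 18 ≡ 1. → (2, 1)
3G: (2, 1) + (5, 18). λ = (18 - 1)/(5 - 2) ≡ 17/3 mod 23. 3⁻¹ ≡ 8 (mod 23) since 3·8 = 24 ≡ 1, so λ ≡ 21.
  x = λ² - 2 - 5 = 441 - 7 ≡ 20; y = λ·(2 - 20) - 1 ≡ 12. → (20, 12)
3G = (20, 12).
Next 3H:
Repeated addition: build up to 3H.
2H: tangent at (1, 5): λ = (3·1² + 15)/(2·5) ≡ 18/10. 10⁻¹ ≡ 7 (mod 23), so λ ≡ 18·7 ≡ 11.
  x = λ² - 1 - 1 = 121 - 2 ≡ 4; y = λ·(1 - 4) - 5 ≡ 8. → (4, 8)
3H: (4, 8) + (1, 5). λ = (5 - 8)/(1 - 4) ≡ 20/20 mod 23. 20⁻¹ ≡ 15 (mod 23) since 20·15 = 300 ≡ 1, so λ ≡ 1.
  x = λ² - 4 - 1 = 1 - 5 ≡ 19; y = λ·(4 - 19) - 8 ≡ 0. → (19, 0)
3H = (19, 0).
Finally 3G + 3H:
(20, 12) + (19, 0). λ = (0 - 12)/(19 - 20) ≡ 11/22 mod 23. 22⁻¹ ≡ 22 (mod 23) since 22·22 = 484 ≡ 1, so λ ≡ 12.
  x = λ² - 20 - 19 = 144 - 39 ≡ 13; y = λ·(20 - 13) - 12 ≡ 3. → (13, 3)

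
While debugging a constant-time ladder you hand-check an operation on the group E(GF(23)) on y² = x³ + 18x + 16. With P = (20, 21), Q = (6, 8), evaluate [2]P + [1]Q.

First 2P:
Repeated addition: build up to 2P.
2P: tangent at (20, 21): λ = (3·20² + 18)/(2·21) ≡ 22/19. 19⁻¹ ≡ 17 (mod 23), so λ ≡ 22·17 ≡ 6.
  x = λ² - 20 - 20 = 36 - 40 ≡ 19; y = λ·(20 - 19) - 21 ≡ 8. → (19, 8)
2P = (19, 8).
Finally 2P + Q:
(19, 8) + (6, 8). λ = (8 - 8)/(6 - 19) ≡ 0/10 mod 23. 10⁻¹ ≡ 7 (mod 23), so λ ≡ 0.
  x = λ² - 19 - 6 = 0 - 25 ≡ 21; y = λ·(19 - 21) - 8 ≡ 15. → (21, 15)

(21, 15)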